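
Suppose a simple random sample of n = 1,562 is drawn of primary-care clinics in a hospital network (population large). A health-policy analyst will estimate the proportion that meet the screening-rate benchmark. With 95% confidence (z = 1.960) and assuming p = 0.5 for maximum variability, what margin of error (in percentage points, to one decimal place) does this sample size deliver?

2.5

SE(p̂) = √[p(1−p)/n] = √[0.2500/1562] = 0.01265.
E = z × SE = 1.960 × 0.01265 = 0.02480, or 2.5 percentage points.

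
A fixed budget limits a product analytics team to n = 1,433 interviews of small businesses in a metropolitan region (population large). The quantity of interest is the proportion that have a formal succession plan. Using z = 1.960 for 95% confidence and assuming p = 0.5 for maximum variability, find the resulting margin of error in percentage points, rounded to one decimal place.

SE(p̂) = √[p(1−p)/n] = √[0.2500/1433] = 0.01321.
E = z × SE = 1.960 × 0.01321 = 0.02589, or 2.6 percentage points.

2.6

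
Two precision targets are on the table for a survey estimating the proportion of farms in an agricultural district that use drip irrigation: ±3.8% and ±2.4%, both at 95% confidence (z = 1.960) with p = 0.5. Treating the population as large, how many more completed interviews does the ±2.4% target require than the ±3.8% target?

At ±3.8%: n = 1.960² × 0.2500 / 0.038² ≈ 665.10 → 666.
At ±2.4%: n = 1.960² × 0.2500 / 0.024² ≈ 1667.36 → 1668.
Additional respondents: 1668 − 666 = 1002.

1002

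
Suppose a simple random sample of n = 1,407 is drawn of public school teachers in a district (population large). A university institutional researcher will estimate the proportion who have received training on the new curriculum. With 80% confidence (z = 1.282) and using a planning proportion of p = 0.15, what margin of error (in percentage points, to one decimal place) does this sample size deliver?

SE(p̂) = √[p(1−p)/n] = √[0.1275/1407] = 0.00952.
E = z × SE = 1.282 × 0.00952 = 0.01220, or 1.2 percentage points.

1.2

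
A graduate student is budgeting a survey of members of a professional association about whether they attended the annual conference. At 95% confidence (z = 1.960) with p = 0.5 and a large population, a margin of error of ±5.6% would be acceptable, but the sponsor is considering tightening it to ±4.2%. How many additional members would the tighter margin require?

238

At ±5.6%: n = 1.960² × 0.2500 / 0.056² ≈ 306.25 → 307.
At ±4.2%: n = 1.960² × 0.2500 / 0.042² ≈ 544.44 → 545.
Additional respondents: 545 − 307 = 238.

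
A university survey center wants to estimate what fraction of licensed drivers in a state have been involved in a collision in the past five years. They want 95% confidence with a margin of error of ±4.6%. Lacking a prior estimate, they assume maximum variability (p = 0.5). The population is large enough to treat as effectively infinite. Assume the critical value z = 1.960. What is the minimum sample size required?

454

With p = 0.5, p(1−p) = 0.25.
n = z²·p(1−p)/E² = 1.960² × 0.2500 / 0.046² = 3.8416 × 0.2500 / 0.002116 ≈ 453.88.
Rounding up gives n = 454.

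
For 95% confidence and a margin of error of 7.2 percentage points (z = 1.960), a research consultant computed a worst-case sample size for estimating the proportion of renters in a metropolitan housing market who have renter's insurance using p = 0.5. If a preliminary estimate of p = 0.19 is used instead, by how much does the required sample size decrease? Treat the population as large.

71

Conservative (p = 0.5): n = 1.960² × 0.25 / 0.072² ≈ 185.26 → 186.
Using p = 0.19: p(1−p) = 0.1539, so n = 1.960² × 0.1539 / 0.072² ≈ 114.05 → 115.
Reduction: 186 − 115 = 71.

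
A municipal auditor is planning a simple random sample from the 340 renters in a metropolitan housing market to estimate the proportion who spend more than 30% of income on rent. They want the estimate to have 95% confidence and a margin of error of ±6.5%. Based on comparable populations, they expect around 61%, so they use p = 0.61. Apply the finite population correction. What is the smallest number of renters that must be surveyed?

For 95% confidence, z = 1.960.
Unadjusted: n₀ = 1.960² × 0.61 × 0.39 / 0.065² ≈ 216.31, so n₀ = 217.
Finite population correction with N = 340: n = n₀ / (1 + (n₀−1)/N) = 217 / (1 + 216/340) = 217 / 1.6353 ≈ 132.70.
Rounding up, n = 133.

133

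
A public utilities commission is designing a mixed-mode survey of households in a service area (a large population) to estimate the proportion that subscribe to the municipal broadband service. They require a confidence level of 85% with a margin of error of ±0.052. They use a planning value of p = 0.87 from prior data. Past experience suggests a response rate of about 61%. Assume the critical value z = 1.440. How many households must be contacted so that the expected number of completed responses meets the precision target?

Completed interviews needed: n₀ = 1.440² × 0.1131 / 0.052² ≈ 86.73 → 87.
At a 61% response rate, contacts needed = 87 / 0.61 ≈ 142.62 → 143.

143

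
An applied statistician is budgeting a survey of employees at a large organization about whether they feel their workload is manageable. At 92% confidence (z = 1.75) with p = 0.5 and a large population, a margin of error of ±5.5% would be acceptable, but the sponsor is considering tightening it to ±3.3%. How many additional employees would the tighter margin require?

At ±5.5%: n = 1.75² × 0.2500 / 0.055² ≈ 253.10 → 254.
At ±3.3%: n = 1.75² × 0.2500 / 0.033² ≈ 703.05 → 704.
Additional respondents: 704 − 254 = 450.

450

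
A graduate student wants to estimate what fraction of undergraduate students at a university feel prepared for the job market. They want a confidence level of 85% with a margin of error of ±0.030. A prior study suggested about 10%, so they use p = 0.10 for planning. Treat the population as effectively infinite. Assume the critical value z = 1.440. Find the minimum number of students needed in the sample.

With p = 0.10, p(1−p) = 0.0900.
n = z²·p(1−p)/E² = 1.440² × 0.0900 / 0.030² = 2.0736 × 0.0900 / 0.000900 ≈ 207.36.
Rounding up gives n = 208.

208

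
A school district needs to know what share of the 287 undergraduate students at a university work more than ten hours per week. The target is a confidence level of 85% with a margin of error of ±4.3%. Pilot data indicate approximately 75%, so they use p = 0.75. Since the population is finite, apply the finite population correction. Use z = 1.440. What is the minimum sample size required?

122

Unadjusted: n₀ = 1.440² × 0.75 × 0.25 / 0.043² ≈ 210.28, so n₀ = 211.
Finite population correction with N = 287: n = n₀ / (1 + (n₀−1)/N) = 211 / (1 + 210/287) = 211 / 1.7317 ≈ 121.85.
Rounding up, n = 122.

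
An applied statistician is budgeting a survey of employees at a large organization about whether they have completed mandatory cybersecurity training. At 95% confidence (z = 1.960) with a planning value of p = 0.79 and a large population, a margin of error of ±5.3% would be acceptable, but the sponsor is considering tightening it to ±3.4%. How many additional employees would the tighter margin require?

325

At ±5.3%: n = 1.960² × 0.1659 / 0.053² ≈ 226.89 → 227.
At ±3.4%: n = 1.960² × 0.1659 / 0.034² ≈ 551.32 → 552.
Additional respondents: 552 − 227 = 325.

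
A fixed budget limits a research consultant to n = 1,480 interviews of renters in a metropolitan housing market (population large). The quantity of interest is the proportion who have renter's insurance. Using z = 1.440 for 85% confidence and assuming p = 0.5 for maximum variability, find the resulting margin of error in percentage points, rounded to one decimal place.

1.9

SE(p̂) = √[p(1−p)/n] = √[0.2500/1480] = 0.01300.
E = z × SE = 1.440 × 0.01300 = 0.01872, or 1.9 percentage points.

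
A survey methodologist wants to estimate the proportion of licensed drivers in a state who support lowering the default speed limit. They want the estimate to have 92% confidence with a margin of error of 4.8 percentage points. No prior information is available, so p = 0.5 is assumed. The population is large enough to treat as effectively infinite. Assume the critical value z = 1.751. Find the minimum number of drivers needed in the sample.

With p = 0.5, p(1−p) = 0.25.
n = z²·p(1−p)/E² = 1.751² × 0.2500 / 0.048² = 3.0660 × 0.2500 / 0.002304 ≈ 332.68.
Rounding up gives n = 333.

333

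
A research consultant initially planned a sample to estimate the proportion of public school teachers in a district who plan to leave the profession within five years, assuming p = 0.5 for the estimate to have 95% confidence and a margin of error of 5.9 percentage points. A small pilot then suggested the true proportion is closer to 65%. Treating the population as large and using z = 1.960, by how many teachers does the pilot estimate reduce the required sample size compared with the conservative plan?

24

Conservative (p = 0.5): n = 1.960² × 0.25 / 0.059² ≈ 275.90 → 276.
Using p = 0.65: p(1−p) = 0.2275, so n = 1.960² × 0.2275 / 0.059² ≈ 251.07 → 252.
Reduction: 276 − 252 = 24.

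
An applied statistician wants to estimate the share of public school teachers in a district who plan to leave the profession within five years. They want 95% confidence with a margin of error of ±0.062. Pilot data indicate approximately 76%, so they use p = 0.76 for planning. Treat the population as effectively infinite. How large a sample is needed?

For 95% confidence, z = 1.960.
With p = 0.76, p(1−p) = 0.1824.
n = z²·p(1−p)/E² = 1.960² × 0.1824 / 0.062² = 3.8416 × 0.1824 / 0.003844 ≈ 182.29.
Rounding up gives n = 183.

183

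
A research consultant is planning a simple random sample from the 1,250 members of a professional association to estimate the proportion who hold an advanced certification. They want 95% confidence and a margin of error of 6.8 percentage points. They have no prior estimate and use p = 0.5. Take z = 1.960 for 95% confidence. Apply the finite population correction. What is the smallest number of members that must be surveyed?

Unadjusted: n₀ = 1.960² × 0.50 × 0.50 / 0.068² ≈ 207.70, so n₀ = 208.
Finite population correction with N = 1,250: n = n₀ / (1 + (n₀−1)/N) = 208 / (1 + 207/1250) = 208 / 1.1656 ≈ 178.45.
Rounding up, n = 179.

179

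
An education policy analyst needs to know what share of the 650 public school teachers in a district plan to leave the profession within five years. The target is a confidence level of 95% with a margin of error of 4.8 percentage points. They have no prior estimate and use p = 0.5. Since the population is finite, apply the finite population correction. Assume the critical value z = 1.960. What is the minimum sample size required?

255

Unadjusted: n₀ = 1.960² × 0.50 × 0.50 / 0.048² ≈ 416.84, so n₀ = 417.
Finite population correction with N = 650: n = n₀ / (1 + (n₀−1)/N) = 417 / (1 + 416/650) = 417 / 1.6400 ≈ 254.27.
Rounding up, n = 255.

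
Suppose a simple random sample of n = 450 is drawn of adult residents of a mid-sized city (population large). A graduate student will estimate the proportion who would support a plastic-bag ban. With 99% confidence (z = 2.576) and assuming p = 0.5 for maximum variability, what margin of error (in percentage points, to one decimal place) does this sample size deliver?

SE(p̂) = √[p(1−p)/n] = √[0.2500/450] = 0.02357.
E = z × SE = 2.576 × 0.02357 = 0.06072, or 6.1 percentage points.

6.1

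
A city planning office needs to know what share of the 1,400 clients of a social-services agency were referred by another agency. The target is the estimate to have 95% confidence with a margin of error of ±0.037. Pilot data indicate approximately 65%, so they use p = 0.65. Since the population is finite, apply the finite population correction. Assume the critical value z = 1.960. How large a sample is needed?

Unadjusted: n₀ = 1.960² × 0.65 × 0.35 / 0.037² ≈ 638.40, so n₀ = 639.
Finite population correction with N = 1,400: n = n₀ / (1 + (n₀−1)/N) = 639 / (1 + 638/1400) = 639 / 1.4557 ≈ 438.96.
Rounding up, n = 439.

439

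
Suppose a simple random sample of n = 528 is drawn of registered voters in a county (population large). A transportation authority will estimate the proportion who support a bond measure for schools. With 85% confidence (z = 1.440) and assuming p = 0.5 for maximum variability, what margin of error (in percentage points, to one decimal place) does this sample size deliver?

SE(p̂) = √[p(1−p)/n] = √[0.2500/528] = 0.02176.
E = z × SE = 1.440 × 0.02176 = 0.03133, or 3.1 percentage points.

3.1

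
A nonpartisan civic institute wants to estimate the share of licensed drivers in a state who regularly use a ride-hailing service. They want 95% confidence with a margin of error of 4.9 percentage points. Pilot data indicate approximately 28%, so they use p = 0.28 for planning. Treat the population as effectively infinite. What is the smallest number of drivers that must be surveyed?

For 95% confidence, z = 1.960.
With p = 0.28, p(1−p) = 0.2016.
n = z²·p(1−p)/E² = 1.960² × 0.2016 / 0.049² = 3.8416 × 0.2016 / 0.002401 ≈ 322.56.
Rounding up gives n = 323.

323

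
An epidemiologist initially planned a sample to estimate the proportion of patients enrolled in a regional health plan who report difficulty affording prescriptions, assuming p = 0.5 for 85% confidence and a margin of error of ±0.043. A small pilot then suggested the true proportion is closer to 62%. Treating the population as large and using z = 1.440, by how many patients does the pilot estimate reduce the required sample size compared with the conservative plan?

Conservative (p = 0.5): n = 1.440² × 0.25 / 0.043² ≈ 280.37 → 281.
Using p = 0.62: p(1−p) = 0.2356, so n = 1.440² × 0.2356 / 0.043² ≈ 264.22 → 265.
Reduction: 281 − 265 = 16.

16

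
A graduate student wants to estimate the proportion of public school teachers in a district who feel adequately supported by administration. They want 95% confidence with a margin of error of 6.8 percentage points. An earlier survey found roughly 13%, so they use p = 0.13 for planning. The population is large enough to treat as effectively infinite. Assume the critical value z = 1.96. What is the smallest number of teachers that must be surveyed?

With p = 0.13, p(1−p) = 0.1131.
n = z²·p(1−p)/E² = 1.96² × 0.1131 / 0.068² = 3.8416 × 0.1131 / 0.004624 ≈ 93.96.
Rounding up gives n = 94.

94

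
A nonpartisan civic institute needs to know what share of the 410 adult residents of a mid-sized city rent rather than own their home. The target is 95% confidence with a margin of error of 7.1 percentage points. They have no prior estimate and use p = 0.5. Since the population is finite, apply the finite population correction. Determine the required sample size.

131

For 95% confidence, z = 1.960.
Unadjusted: n₀ = 1.960² × 0.50 × 0.50 / 0.071² ≈ 190.52, so n₀ = 191.
Finite population correction with N = 410: n = n₀ / (1 + (n₀−1)/N) = 191 / (1 + 190/410) = 191 / 1.4634 ≈ 130.52.
Rounding up, n = 131.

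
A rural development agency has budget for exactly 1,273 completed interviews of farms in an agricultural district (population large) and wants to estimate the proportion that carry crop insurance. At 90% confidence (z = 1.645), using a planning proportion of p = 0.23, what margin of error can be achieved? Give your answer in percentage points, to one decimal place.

1.9

SE(p̂) = √[p(1−p)/n] = √[0.1771/1273] = 0.01179.
E = z × SE = 1.645 × 0.01179 = 0.01940, or 1.9 percentage points.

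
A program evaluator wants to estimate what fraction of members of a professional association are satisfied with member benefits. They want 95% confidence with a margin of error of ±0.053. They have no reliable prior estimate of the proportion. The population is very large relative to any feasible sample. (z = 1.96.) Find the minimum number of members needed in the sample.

With no prior estimate, use p = 0.5, giving p(1−p) = 0.25.
n = z²·p(1−p)/E² = 1.96² × 0.2500 / 0.053² = 3.8416 × 0.2500 / 0.002809 ≈ 341.90.
Rounding up gives n = 342.

342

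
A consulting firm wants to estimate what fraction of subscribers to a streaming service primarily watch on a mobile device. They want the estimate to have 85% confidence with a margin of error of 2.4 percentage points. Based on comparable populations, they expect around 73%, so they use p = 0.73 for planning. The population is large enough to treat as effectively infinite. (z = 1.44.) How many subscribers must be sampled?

710

With p = 0.73, p(1−p) = 0.1971.
n = z²·p(1−p)/E² = 1.44² × 0.1971 / 0.024² = 2.0736 × 0.1971 / 0.000576 ≈ 709.56.
Rounding up gives n = 710.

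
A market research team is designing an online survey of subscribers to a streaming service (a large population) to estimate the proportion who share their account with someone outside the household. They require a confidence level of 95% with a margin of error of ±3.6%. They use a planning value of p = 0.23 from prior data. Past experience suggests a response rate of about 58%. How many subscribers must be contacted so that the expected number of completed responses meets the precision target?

906

For 95% confidence, z = 1.96.
Completed interviews needed: n₀ = 1.96² × 0.1771 / 0.036² ≈ 524.96 → 525.
At a 58% response rate, contacts needed = 525 / 0.58 ≈ 905.17 → 906.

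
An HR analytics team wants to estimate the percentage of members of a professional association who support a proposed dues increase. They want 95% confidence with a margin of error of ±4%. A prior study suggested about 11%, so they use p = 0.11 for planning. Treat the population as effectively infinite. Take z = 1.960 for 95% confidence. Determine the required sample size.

236

With p = 0.11, p(1−p) = 0.0979.
n = z²·p(1−p)/E² = 1.960² × 0.0979 / 0.040² = 3.8416 × 0.0979 / 0.001600 ≈ 235.06.
Rounding up gives n = 236.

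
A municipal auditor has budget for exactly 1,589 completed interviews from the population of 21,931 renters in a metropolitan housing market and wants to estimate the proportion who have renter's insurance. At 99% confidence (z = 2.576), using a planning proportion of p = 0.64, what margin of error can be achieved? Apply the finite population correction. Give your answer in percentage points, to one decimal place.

Finite-population factor: (N−n)/(N−1) = (21931−1589)/(21931−1) = 0.9276.
SE(p̂) = √[p(1−p)/n · (N−n)/(N−1)] = √[0.2304/1589 × 0.9276] = 0.01160.
E = z × SE = 2.576 × 0.01160 = 0.02987 ≈ 3.0 percentage points.

3.0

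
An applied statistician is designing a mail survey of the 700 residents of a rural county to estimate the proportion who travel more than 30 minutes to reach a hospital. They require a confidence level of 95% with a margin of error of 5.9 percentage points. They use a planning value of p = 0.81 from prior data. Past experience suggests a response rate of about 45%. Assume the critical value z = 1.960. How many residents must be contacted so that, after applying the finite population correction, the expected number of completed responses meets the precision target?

Completed interviews needed (unadjusted): n₀ = 1.960² × 0.1539 / 0.059² ≈ 169.84 → 170.
FPC for N = 700: n = 170 / (1 + 169/700) = 170 / 1.2414 ≈ 136.94 → 137.
At a 45% response rate, contacts needed = 137 / 0.45 ≈ 304.44 → 305.

305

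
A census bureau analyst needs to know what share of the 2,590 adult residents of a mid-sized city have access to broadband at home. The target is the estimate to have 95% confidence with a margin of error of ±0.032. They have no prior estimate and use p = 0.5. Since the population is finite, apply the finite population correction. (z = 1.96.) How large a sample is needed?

689

Unadjusted: n₀ = 1.96² × 0.50 × 0.50 / 0.032² ≈ 937.89, so n₀ = 938.
Finite population correction with N = 2,590: n = n₀ / (1 + (n₀−1)/N) = 938 / (1 + 937/2590) = 938 / 1.3618 ≈ 688.81.
Rounding up, n = 689.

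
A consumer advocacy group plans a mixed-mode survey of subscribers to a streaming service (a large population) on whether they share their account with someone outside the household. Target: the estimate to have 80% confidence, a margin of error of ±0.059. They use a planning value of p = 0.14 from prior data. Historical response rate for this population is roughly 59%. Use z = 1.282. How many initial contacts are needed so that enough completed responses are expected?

97

Completed interviews needed: n₀ = 1.282² × 0.1204 / 0.059² ≈ 56.85 → 57.
At a 59% response rate, contacts needed = 57 / 0.59 ≈ 96.61 → 97.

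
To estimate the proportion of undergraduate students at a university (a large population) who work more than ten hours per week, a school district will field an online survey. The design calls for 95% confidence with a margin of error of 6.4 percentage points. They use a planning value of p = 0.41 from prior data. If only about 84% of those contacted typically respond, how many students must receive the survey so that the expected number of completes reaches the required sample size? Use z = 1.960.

271

Completed interviews needed: n₀ = 1.960² × 0.2419 / 0.064² ≈ 226.88 → 227.
At an 84% response rate, contacts needed = 227 / 0.84 ≈ 270.24 → 271.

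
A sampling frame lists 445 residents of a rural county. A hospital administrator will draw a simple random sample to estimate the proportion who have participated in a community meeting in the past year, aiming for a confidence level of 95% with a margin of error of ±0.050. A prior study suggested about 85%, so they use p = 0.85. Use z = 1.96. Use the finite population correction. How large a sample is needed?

137

Unadjusted: n₀ = 1.96² × 0.85 × 0.15 / 0.050² ≈ 195.92, so n₀ = 196.
Finite population correction with N = 445: n = n₀ / (1 + (n₀−1)/N) = 196 / (1 + 195/445) = 196 / 1.4382 ≈ 136.28.
Rounding up, n = 137.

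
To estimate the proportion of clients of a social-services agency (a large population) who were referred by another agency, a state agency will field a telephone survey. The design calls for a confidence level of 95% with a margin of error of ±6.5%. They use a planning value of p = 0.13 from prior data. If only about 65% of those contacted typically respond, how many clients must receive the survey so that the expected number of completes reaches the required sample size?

159

For 95% confidence, z = 1.960.
Completed interviews needed: n₀ = 1.960² × 0.1131 / 0.065² ≈ 102.84 → 103.
At a 65% response rate, contacts needed = 103 / 0.65 ≈ 158.46 → 159.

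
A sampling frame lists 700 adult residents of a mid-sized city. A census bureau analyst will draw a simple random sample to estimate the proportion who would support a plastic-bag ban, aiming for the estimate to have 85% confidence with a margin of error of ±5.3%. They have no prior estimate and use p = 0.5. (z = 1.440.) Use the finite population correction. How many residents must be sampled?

147

Unadjusted: n₀ = 1.440² × 0.50 × 0.50 / 0.053² ≈ 184.55, so n₀ = 185.
Finite population correction with N = 700: n = n₀ / (1 + (n₀−1)/N) = 185 / (1 + 184/700) = 185 / 1.2629 ≈ 146.49.
Rounding up, n = 147.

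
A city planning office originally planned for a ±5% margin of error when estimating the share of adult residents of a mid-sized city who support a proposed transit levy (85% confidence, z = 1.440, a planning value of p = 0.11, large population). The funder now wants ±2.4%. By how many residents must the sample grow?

271

At ±5%: n = 1.440² × 0.0979 / 0.050² ≈ 81.20 → 82.
At ±2.4%: n = 1.440² × 0.0979 / 0.024² ≈ 352.44 → 353.
Additional respondents: 353 − 82 = 271.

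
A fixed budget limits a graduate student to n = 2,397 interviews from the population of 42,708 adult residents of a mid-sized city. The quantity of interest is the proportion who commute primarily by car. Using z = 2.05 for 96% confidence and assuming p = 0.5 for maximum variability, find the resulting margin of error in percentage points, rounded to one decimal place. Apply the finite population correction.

2.0

Finite-population factor: (N−n)/(N−1) = (42708−2397)/(42708−1) = 0.9439.
SE(p̂) = √[p(1−p)/n · (N−n)/(N−1)] = √[0.2500/2397 × 0.9439] = 0.00992.
E = z × SE = 2.05 × 0.00992 = 0.02034 ≈ 2.0 percentage points.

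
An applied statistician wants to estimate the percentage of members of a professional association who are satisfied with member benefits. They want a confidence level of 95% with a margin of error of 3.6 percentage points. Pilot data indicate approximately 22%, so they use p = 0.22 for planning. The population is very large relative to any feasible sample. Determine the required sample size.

509

For 95% confidence, z = 1.960.
With p = 0.22, p(1−p) = 0.1716.
n = z²·p(1−p)/E² = 1.960² × 0.1716 / 0.036² = 3.8416 × 0.1716 / 0.001296 ≈ 508.66.
Rounding up gives n = 509.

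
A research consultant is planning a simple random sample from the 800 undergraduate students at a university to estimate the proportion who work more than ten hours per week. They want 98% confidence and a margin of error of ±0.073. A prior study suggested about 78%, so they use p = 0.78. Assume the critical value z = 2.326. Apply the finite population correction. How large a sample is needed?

144

Unadjusted: n₀ = 2.326² × 0.78 × 0.22 / 0.073² ≈ 174.22, so n₀ = 175.
Finite population correction with N = 800: n = n₀ / (1 + (n₀−1)/N) = 175 / (1 + 174/800) = 175 / 1.2175 ≈ 143.74.
Rounding up, n = 144.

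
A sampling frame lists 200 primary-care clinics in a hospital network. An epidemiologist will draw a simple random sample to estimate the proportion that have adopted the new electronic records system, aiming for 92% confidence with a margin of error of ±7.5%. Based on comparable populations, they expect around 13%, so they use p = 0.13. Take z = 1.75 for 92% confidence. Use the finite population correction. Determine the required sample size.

48

Unadjusted: n₀ = 1.75² × 0.13 × 0.87 / 0.075² ≈ 61.58, so n₀ = 62.
Finite population correction with N = 200: n = n₀ / (1 + (n₀−1)/N) = 62 / (1 + 61/200) = 62 / 1.3050 ≈ 47.51.
Rounding up, n = 48.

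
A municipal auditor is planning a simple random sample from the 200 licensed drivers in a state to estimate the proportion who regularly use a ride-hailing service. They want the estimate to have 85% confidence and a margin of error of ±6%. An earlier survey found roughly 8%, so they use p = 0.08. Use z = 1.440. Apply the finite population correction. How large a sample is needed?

Unadjusted: n₀ = 1.440² × 0.08 × 0.92 / 0.060² ≈ 42.39, so n₀ = 43.
Finite population correction with N = 200: n = n₀ / (1 + (n₀−1)/N) = 43 / (1 + 42/200) = 43 / 1.2100 ≈ 35.54.
Rounding up, n = 36.

36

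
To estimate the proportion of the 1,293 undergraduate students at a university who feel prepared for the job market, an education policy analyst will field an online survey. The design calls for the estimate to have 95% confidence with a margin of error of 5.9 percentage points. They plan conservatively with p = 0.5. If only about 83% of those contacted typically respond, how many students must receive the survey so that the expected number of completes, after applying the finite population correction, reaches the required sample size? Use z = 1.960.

Completed interviews needed (unadjusted): n₀ = 1.960² × 0.2500 / 0.059² ≈ 275.90 → 276.
FPC for N = 1,293: n = 276 / (1 + 275/1293) = 276 / 1.2127 ≈ 227.59 → 228.
At an 83% response rate, contacts needed = 228 / 0.83 ≈ 274.70 → 275.

275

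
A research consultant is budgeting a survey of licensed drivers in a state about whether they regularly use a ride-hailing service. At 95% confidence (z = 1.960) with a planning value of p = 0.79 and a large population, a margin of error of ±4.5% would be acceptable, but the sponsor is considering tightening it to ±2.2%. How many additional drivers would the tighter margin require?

1002

At ±4.5%: n = 1.960² × 0.1659 / 0.045² ≈ 314.73 → 315.
At ±2.2%: n = 1.960² × 0.1659 / 0.022² ≈ 1316.78 → 1317.
Additional respondents: 1317 − 315 = 1002.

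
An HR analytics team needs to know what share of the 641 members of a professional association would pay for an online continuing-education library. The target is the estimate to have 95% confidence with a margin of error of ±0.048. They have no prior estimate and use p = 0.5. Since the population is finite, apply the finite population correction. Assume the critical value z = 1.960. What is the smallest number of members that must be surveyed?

Unadjusted: n₀ = 1.960² × 0.50 × 0.50 / 0.048² ≈ 416.84, so n₀ = 417.
Finite population correction with N = 641: n = n₀ / (1 + (n₀−1)/N) = 417 / (1 + 416/641) = 417 / 1.6490 ≈ 252.88.
Rounding up, n = 253.

253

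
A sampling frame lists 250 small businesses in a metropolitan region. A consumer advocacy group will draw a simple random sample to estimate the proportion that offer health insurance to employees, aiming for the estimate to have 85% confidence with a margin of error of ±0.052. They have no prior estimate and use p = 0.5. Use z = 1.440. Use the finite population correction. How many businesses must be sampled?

Unadjusted: n₀ = 1.440² × 0.50 × 0.50 / 0.052² ≈ 191.72, so n₀ = 192.
Finite population correction with N = 250: n = n₀ / (1 + (n₀−1)/N) = 192 / (1 + 191/250) = 192 / 1.7640 ≈ 108.84.
Rounding up, n = 109.

109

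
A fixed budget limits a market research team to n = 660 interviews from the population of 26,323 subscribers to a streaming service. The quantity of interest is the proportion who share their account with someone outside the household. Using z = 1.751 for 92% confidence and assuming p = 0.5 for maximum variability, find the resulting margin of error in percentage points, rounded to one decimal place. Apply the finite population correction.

Finite-population factor: (N−n)/(N−1) = (26323−660)/(26323−1) = 0.9750.
SE(p̂) = √[p(1−p)/n · (N−n)/(N−1)] = √[0.2500/660 × 0.9750] = 0.01922.
E = z × SE = 1.751 × 0.01922 = 0.03365 ≈ 3.4 percentage points.

3.4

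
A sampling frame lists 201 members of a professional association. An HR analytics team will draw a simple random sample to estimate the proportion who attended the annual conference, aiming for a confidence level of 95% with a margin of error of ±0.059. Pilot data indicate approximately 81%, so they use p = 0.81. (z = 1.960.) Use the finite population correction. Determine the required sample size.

93

Unadjusted: n₀ = 1.960² × 0.81 × 0.19 / 0.059² ≈ 169.84, so n₀ = 170.
Finite population correction with N = 201: n = n₀ / (1 + (n₀−1)/N) = 170 / (1 + 169/201) = 170 / 1.8408 ≈ 92.35.
Rounding up, n = 93.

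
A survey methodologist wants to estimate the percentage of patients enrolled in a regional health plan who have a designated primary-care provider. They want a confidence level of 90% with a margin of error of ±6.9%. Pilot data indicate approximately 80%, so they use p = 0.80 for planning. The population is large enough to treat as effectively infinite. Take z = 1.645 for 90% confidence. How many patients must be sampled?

With p = 0.80, p(1−p) = 0.1600.
n = z²·p(1−p)/E² = 1.645² × 0.1600 / 0.069² = 2.7060 × 0.1600 / 0.004761 ≈ 90.94.
Rounding up gives n = 91.

91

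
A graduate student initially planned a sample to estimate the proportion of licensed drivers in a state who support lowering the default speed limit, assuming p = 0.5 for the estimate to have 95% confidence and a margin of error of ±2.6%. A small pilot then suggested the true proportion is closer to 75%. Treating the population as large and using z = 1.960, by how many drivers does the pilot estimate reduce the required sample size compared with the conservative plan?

Conservative (p = 0.5): n = 1.960² × 0.25 / 0.026² ≈ 1420.71 → 1421.
Using p = 0.75: p(1−p) = 0.1875, so n = 1.960² × 0.1875 / 0.026² ≈ 1065.53 → 1066.
Reduction: 1421 − 1066 = 355.

355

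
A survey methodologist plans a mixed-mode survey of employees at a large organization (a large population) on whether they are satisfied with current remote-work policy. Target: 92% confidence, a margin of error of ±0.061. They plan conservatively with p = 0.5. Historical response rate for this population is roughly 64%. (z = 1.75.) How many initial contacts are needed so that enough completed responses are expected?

322

Completed interviews needed: n₀ = 1.75² × 0.2500 / 0.061² ≈ 205.76 → 206.
At a 64% response rate, contacts needed = 206 / 0.64 ≈ 321.88 → 322.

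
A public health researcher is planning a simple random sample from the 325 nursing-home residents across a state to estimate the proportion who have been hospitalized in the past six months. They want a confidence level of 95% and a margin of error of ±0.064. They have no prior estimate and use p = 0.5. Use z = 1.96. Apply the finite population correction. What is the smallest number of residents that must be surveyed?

137

Unadjusted: n₀ = 1.96² × 0.50 × 0.50 / 0.064² ≈ 234.47, so n₀ = 235.
Finite population correction with N = 325: n = n₀ / (1 + (n₀−1)/N) = 235 / (1 + 234/325) = 235 / 1.7200 ≈ 136.63.
Rounding up, n = 137.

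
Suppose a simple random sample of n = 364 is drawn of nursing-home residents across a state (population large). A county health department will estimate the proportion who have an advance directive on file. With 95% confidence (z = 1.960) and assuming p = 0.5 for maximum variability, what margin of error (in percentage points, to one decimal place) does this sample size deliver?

SE(p̂) = √[p(1−p)/n] = √[0.2500/364] = 0.02621.
E = z × SE = 1.960 × 0.02621 = 0.05137, or 5.1 percentage points.

5.1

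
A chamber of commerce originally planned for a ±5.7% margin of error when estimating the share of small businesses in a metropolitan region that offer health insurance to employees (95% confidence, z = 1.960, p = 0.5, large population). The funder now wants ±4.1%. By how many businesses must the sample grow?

At ±5.7%: n = 1.960² × 0.2500 / 0.057² ≈ 295.60 → 296.
At ±4.1%: n = 1.960² × 0.2500 / 0.041² ≈ 571.33 → 572.
Additional respondents: 572 − 296 = 276.

276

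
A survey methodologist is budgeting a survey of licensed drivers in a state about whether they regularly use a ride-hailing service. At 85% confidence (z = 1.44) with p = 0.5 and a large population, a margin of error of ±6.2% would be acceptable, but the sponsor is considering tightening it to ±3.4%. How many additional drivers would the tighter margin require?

314

At ±6.2%: n = 1.44² × 0.2500 / 0.062² ≈ 134.86 → 135.
At ±3.4%: n = 1.44² × 0.2500 / 0.034² ≈ 448.44 → 449.
Additional respondents: 449 − 135 = 314.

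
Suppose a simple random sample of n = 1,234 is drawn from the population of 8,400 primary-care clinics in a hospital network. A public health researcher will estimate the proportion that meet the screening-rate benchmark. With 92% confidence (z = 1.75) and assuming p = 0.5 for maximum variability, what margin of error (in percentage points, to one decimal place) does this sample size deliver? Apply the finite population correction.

2.3

Finite-population factor: (N−n)/(N−1) = (8400−1234)/(8400−1) = 0.8532.
SE(p̂) = √[p(1−p)/n · (N−n)/(N−1)] = √[0.2500/1234 × 0.8532] = 0.01315.
E = z × SE = 1.75 × 0.01315 = 0.02301 ≈ 2.3 percentage points.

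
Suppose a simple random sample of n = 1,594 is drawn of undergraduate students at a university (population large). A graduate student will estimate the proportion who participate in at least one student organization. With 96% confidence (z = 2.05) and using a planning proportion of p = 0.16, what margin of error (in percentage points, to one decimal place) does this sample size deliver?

SE(p̂) = √[p(1−p)/n] = √[0.1344/1594] = 0.00918.
E = z × SE = 2.05 × 0.00918 = 0.01882, or 1.9 percentage points.

1.9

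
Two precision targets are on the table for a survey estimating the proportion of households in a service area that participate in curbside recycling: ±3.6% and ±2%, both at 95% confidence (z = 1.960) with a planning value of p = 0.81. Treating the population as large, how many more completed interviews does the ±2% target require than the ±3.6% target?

At ±3.6%: n = 1.960² × 0.1539 / 0.036² ≈ 456.19 → 457.
At ±2%: n = 1.960² × 0.1539 / 0.020² ≈ 1478.06 → 1479.
Additional respondents: 1479 − 457 = 1022.

1022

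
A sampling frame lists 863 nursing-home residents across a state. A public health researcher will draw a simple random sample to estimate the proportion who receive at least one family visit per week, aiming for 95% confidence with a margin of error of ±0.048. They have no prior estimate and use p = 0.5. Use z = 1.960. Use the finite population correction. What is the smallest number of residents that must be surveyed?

282

Unadjusted: n₀ = 1.960² × 0.50 × 0.50 / 0.048² ≈ 416.84, so n₀ = 417.
Finite population correction with N = 863: n = n₀ / (1 + (n₀−1)/N) = 417 / (1 + 416/863) = 417 / 1.4820 ≈ 281.37.
Rounding up, n = 282.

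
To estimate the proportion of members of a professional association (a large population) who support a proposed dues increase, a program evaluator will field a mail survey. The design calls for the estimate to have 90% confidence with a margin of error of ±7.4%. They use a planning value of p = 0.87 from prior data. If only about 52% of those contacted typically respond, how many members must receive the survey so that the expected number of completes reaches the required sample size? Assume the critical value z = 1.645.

Completed interviews needed: n₀ = 1.645² × 0.1131 / 0.074² ≈ 55.89 → 56.
At a 52% response rate, contacts needed = 56 / 0.52 ≈ 107.69 → 108.

108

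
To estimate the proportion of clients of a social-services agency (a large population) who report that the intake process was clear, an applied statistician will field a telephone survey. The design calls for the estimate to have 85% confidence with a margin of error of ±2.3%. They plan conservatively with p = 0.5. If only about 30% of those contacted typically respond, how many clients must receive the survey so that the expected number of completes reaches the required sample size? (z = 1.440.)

Completed interviews needed: n₀ = 1.440² × 0.2500 / 0.023² ≈ 979.96 → 980.
At a 30% response rate, contacts needed = 980 / 0.30 ≈ 3266.67 → 3267.

3267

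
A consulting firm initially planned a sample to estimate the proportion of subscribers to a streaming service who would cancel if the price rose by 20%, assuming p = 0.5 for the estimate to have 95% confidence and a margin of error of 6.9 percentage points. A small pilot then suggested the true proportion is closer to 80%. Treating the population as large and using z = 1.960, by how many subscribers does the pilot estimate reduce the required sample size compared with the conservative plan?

72

Conservative (p = 0.5): n = 1.960² × 0.25 / 0.069² ≈ 201.72 → 202.
Using p = 0.80: p(1−p) = 0.1600, so n = 1.960² × 0.1600 / 0.069² ≈ 129.10 → 130.
Reduction: 202 − 130 = 72.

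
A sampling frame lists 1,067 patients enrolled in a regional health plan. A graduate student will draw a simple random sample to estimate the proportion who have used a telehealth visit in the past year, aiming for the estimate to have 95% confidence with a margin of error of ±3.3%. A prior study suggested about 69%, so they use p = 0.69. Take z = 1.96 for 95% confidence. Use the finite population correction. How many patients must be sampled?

443

Unadjusted: n₀ = 1.96² × 0.69 × 0.31 / 0.033² ≈ 754.56, so n₀ = 755.
Finite population correction with N = 1,067: n = n₀ / (1 + (n₀−1)/N) = 755 / (1 + 754/1067) = 755 / 1.7067 ≈ 442.39.
Rounding up, n = 443.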